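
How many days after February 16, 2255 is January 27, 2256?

345

February 2255: 28 − 16 = 12 days remain (2255 is not a leap year, so February has 28 days).
Then 10 full months totalling 306 days.
January 1–27, 2256: 27 days.
Total: 12 + 306 + 27 = 345 days.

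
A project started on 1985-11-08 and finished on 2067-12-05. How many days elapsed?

Day-of-year of November 8, 1985: 312.
Day-of-year of December 5, 2067: 339.
1985 has 365 days, so 365 − 312 = 53 days remain in 1985.
Full years 1986–2066: 61 common + 20 leap = 61×365 + 20×366 = 29585 days.
Total: 53 + 29585 + 339 = 29977 days.

29977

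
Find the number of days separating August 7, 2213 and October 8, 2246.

12115

Day-of-year of August 7, 2213: 219.
Day-of-year of October 8, 2246: 281.
2213 has 365 days, so 365 − 219 = 146 days remain in 2213.
Full years 2214–2245: 24 common + 8 leap = 24×365 + 8×366 = 11688 days.
Total: 146 + 11688 + 281 = 12115 days.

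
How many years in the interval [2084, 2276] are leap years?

Years divisible by 4: 2084, 2088, …, 2276 — 49 in all.
Of these, 2100, 2200 are divisible by 100 but not 400, so not leap.
Leap years: 49 − 2 = 47.

47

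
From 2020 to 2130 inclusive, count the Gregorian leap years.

Years divisible by 4: 2020, 2024, …, 2128 — 28 in all.
Of these, 2100 is divisible by 100 but not 400, so not leap.
Leap years: 28 − 1 = 27.

27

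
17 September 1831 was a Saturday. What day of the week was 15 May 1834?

Thursday

September 17, 1831 → September 17, 1832: 366 days (1832 is a leap year).
September 17, 1832 → September 17, 1833: 365 days.
September 1833: 30 − 17 = 13 days remain.
Then October (31), November (30), December (31), January (31), February 1834 (28), March (31), April (30): 31 + 30 + 31 + 31 + 28 + 31 + 30 = 212 days.
May 1–15, 1834: 15 days.
Residual: 240 days.
Total: 971 days.
971 mod 7 = 5, so 5 days after Saturday is Thursday.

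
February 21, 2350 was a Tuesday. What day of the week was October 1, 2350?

Sunday

February 2350: 28 − 21 = 7 days remain (2350 is not a leap year, so February has 28 days).
Then March (31), April (30), May (31), June (30), July (31), August (31), September (30): 31 + 30 + 31 + 30 + 31 + 31 + 30 = 214 days.
October 1, 2350: 1 day.
Total: 7 + 214 + 1 = 222 days.
222 mod 7 = 5, so 5 days after Tuesday is Sunday.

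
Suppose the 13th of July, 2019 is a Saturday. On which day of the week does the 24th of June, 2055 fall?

Day-of-year of July 13, 2019: 194.
Day-of-year of June 24, 2055: 175.
2019 has 365 days, so 365 − 194 = 171 days remain in 2019.
Full years 2020–2054: 26 common + 9 leap = 26×365 + 9×366 = 12784 days.
Total: 171 + 12784 + 175 = 13130 days.
13130 mod 7 = 5, so 5 days after Saturday is Thursday.

Thursday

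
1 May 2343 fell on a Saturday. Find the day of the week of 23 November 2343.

Tuesday

May 2343: 31 − 1 = 30 days remain.
Then June (30), July (31), August (31), September (30), October (31): 30 + 31 + 31 + 30 + 31 = 153 days.
November 1–23, 2343: 23 days.
Total: 30 + 153 + 23 = 206 days.
206 mod 7 = 3, so 3 days after Saturday is Tuesday.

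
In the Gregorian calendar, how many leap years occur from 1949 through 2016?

17

Years divisible by 4: 1952, 1956, …, 2016 — 17 in all.
2000 is divisible by 400, so still leap.
No century exceptions apply. Count: 17.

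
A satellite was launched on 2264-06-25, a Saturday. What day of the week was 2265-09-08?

Friday

Day-of-year of June 25, 2264: 177.
Day-of-year of September 8, 2265: 251.
2264 has 366 days, so 366 − 177 = 189 days remain in 2264.
Total: 189 + 251 = 440 days.
440 mod 7 = 6, so 6 days after Saturday is Friday.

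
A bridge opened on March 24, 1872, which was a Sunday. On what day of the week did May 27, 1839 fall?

Monday

Count forward from the earlier date (May 27, 1839) to the later (March 24, 1872):
Day-of-year of May 27, 1839: 147.
Day-of-year of March 24, 1872: 84.
1839 has 365 days, so 365 − 147 = 218 days remain in 1839.
Full years 1840–1871: 24 common + 8 leap = 24×365 + 8×366 = 11688 days.
Total: 218 + 11688 + 84 = 11990 days.
11990 mod 7 = 6, so 6 days before Sunday is Monday.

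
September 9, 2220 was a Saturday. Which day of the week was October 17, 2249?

Wednesday

Day-of-year of September 9, 2220: 253.
Day-of-year of October 17, 2249: 290.
2220 has 366 days, so 366 − 253 = 113 days remain in 2220.
Full years 2221–2248: 21 common + 7 leap = 21×365 + 7×366 = 10227 days.
Total: 113 + 10227 + 290 = 10630 days.
10630 mod 7 = 4, so 4 days after Saturday is Wednesday.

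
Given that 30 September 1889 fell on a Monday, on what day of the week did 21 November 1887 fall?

Count forward from the earlier date (November 21, 1887) to the later (September 30, 1889):
Day-of-year of November 21, 1887: 325.
Day-of-year of September 30, 1889: 273.
1887 has 365 days, so 365 − 325 = 40 days remain in 1887.
Full years: 1888: 366. Sum = 366.
Total: 40 + 366 + 273 = 679 days.
679 is a multiple of 7, so 21 November 1887 falls on the same weekday: Monday.

Monday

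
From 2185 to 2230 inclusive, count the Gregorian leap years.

Years divisible by 4 in [2185, 2230]: 2188, 2192, 2196, 2200, 2204, 2208, 2212, 2216, 2220, 2224, 2228.
Of these, 2200 is divisible by 100 but not 400, so not leap.
Leap years: 11 − 1 = 10.

10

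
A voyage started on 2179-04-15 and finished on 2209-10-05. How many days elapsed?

11130

From April 15, 2179 to April 15, 2209: 30 years, of which 7 contain a Feb 29 — 23×365 + 7×366 = 10957 days.
(2200 is not a leap year (divisible by 100 but not 400).)
April 2209: 30 − 15 = 15 days remain.
Then May (31), June (30), July (31), August (31), September (30): 31 + 30 + 31 + 31 + 30 = 153 days.
October 1–5, 2209: 5 days.
Residual: 173 days.
Total: 11130 days.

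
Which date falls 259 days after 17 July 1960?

2 April 1961

Count 259 days after July 17, 1960:
Day-of-year of July 17, 1960: 199.
Day-of-year of April 2, 1961: 92.
1960 has 366 days, so 366 − 199 = 167 days remain in 1960.
Total: 167 + 92 = 259 days.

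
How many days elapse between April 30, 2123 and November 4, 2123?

April 2123: 30 − 30 = 0 days remain.
Then May (31), June (30), July (31), August (31), September (30), October (31): 31 + 30 + 31 + 31 + 30 + 31 = 184 days.
November 1–4, 2123: 4 days.
Total: 0 + 184 + 4 = 188 days.

188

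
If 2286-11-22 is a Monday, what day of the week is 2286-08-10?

Count forward from the earlier date (August 10, 2286) to the later (November 22, 2286):
August 2286: 31 − 10 = 21 days remain.
Then September (30), October (31): 30 + 31 = 61 days.
November 1–22, 2286: 22 days.
Total: 21 + 61 + 22 = 104 days.
104 mod 7 = 6, so 6 days before Monday is Tuesday.

Tuesday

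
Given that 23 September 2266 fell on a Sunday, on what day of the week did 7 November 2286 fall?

Sunday

From September 23, 2266 to September 23, 2286: 20 years, of which 5 contain a Feb 29 — 15×365 + 5×366 = 7305 days.
September 2286: 30 − 23 = 7 days remain.
Then October (31): 31 days.
November 1–7, 2286: 7 days.
Residual: 45 days.
Total: 7350 days.
7350 is a multiple of 7, so 7 November 2286 falls on the same weekday: Sunday.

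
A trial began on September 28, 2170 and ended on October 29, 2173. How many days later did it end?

September 28, 2170 → September 28, 2171: 365 days.
September 28, 2171 → September 28, 2172: 366 days (2172 is a leap year).
September 28, 2172 → September 28, 2173: 365 days.
September 2173: 30 − 28 = 2 days remain.
October 1–29, 2173: 29 days.
Residual: 31 days.
Total: 1127 days.

1127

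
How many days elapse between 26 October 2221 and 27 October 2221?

Within October 2221: 27 − 26 = 1 day.

1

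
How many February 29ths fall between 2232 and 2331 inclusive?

24

Years divisible by 4: 2232, 2236, …, 2328 — 25 in all.
Of these, 2300 is divisible by 100 but not 400, so not leap.
Leap years: 25 − 1 = 24.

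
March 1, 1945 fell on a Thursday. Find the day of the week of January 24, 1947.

Friday

Day-of-year of March 1, 1945: 60.
Day-of-year of January 24, 1947: 24.
1945 has 365 days, so 365 − 60 = 305 days remain in 1945.
Full years: 1946: 365. Sum = 365.
Total: 305 + 365 + 24 = 694 days.
694 mod 7 = 1, so 1 day after Thursday is Friday.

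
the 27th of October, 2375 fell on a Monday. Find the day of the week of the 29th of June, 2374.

Count forward from the earlier date (June 29, 2374) to the later (October 27, 2375):
Day-of-year of June 29, 2374: 180.
Day-of-year of October 27, 2375: 300.
2374 has 365 days, so 365 − 180 = 185 days remain in 2374.
Total: 185 + 300 = 485 days.
485 mod 7 = 2, so 2 days before Monday is Saturday.

Saturday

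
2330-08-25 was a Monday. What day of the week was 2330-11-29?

Saturday

August 2330: 31 − 25 = 6 days remain.
Then September (30), October (31): 30 + 31 = 61 days.
November 1–29, 2330: 29 days.
Total: 6 + 61 + 29 = 96 days.
96 mod 7 = 5, so 5 days after Monday is Saturday.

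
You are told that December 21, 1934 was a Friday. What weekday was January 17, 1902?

Friday

Count forward from the earlier date (January 17, 1902) to the later (December 21, 1934):
From January 17, 1902 to January 17, 1934: 32 years, of which 8 contain a Feb 29 — 24×365 + 8×366 = 11688 days.
January 1934: 31 − 17 = 14 days remain.
Then 10 full months totalling 303 days.
December 1–21, 1934: 21 days.
Residual: 338 days.
Total: 12026 days.
12026 is a multiple of 7, so January 17, 1902 falls on the same weekday: Friday.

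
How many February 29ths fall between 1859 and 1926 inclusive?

16

Years divisible by 4: 1860, 1864, …, 1924 — 17 in all.
Of these, 1900 is divisible by 100 but not 400, so not leap.
Leap years: 17 − 1 = 16.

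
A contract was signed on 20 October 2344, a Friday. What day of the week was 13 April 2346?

October 20, 2344 → October 20, 2345: 365 days.
October 2345: 31 − 20 = 11 days remain.
Then November (30), December (31), January (31), February 2346 (28), March (31): 30 + 31 + 31 + 28 + 31 = 151 days.
April 1–13, 2346: 13 days.
Residual: 175 days.
Total: 540 days.
540 mod 7 = 1, so 1 day after Friday is Saturday.

Saturday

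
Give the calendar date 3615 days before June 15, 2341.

July 23, 2331

Count 3615 days before June 15, 2341:
From July 23, 2331 to July 23, 2340: 9 years, of which 3 contain a Feb 29 — 6×365 + 3×366 = 3288 days.
July 2340: 31 − 23 = 8 days remain.
Then 10 full months totalling 304 days.
June 1–15, 2341: 15 days.
Residual: 327 days.
Total: 3615 days.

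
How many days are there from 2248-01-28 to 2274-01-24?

From January 28, 2248 to January 28, 2273: 25 years, of which 7 contain a Feb 29 — 18×365 + 7×366 = 9132 days.
January 2273: 31 − 28 = 3 days remain.
Then 11 full months totalling 334 days.
January 1–24, 2274: 24 days.
Residual: 361 days.
Total: 9493 days.

9493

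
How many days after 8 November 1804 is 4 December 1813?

3313

From November 8, 1804 to November 8, 1813: 9 years, of which 2 contain a Feb 29 — 7×365 + 2×366 = 3287 days.
November 1813: 30 − 8 = 22 days remain.
December 1–4, 1813: 4 days.
Residual: 26 days.
Total: 3313 days.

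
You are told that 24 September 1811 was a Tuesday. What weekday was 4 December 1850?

Day-of-year of September 24, 1811: 267.
Day-of-year of December 4, 1850: 338.
1811 has 365 days, so 365 − 267 = 98 days remain in 1811.
Full years 1812–1849: 28 common + 10 leap = 28×365 + 10×366 = 13880 days.
Total: 98 + 13880 + 338 = 14316 days.
14316 mod 7 = 1, so 1 day after Tuesday is Wednesday.

Wednesday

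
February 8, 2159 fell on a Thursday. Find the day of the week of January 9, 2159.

Count forward from the earlier date (January 9, 2159) to the later (February 8, 2159):
January 2159: 31 − 9 = 22 days remain.
February 1–8, 2159: 8 days (2159 is not a leap year).
Total: 22 + 8 = 30 days.
30 mod 7 = 2, so 2 days before Thursday is Tuesday.

Tuesday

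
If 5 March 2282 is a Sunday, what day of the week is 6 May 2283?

Sunday

Day-of-year of March 5, 2282: 64.
Day-of-year of May 6, 2283: 126.
2282 has 365 days, so 365 − 64 = 301 days remain in 2282.
Total: 301 + 126 = 427 days.
427 is a multiple of 7, so 6 May 2283 falls on the same weekday: Sunday.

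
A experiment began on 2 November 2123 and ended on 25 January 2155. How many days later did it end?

Day-of-year of November 2, 2123: 306.
Day-of-year of January 25, 2155: 25.
2123 has 365 days, so 365 − 306 = 59 days remain in 2123.
Full years 2124–2154: 23 common + 8 leap = 23×365 + 8×366 = 11323 days.
Total: 59 + 11323 + 25 = 11407 days.

11407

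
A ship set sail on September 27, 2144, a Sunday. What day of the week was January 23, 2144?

Count forward from the earlier date (January 23, 2144) to the later (September 27, 2144):
January 2144: 31 − 23 = 8 days remain.
Then February 2144 (29), March (31), April (30), May (31), June (30), July (31), August (31): 29 + 31 + 30 + 31 + 30 + 31 + 31 = 213 days.
September 1–27, 2144: 27 days.
Total: 8 + 213 + 27 = 248 days.
248 mod 7 = 3, so 3 days before Sunday is Thursday.

Thursday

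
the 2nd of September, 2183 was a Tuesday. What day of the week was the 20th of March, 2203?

Sunday

Day-of-year of September 2, 2183: 245.
Day-of-year of March 20, 2203: 79.
2183 has 365 days, so 365 − 245 = 120 days remain in 2183.
Full years 2184–2202: 15 common + 4 leap = 15×365 + 4×366 = 6939 days.
Total: 120 + 6939 + 79 = 7138 days.
7138 mod 7 = 5, so 5 days after Tuesday is Sunday.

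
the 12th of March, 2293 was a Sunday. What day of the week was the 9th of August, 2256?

Count forward from the earlier date (August 9, 2256) to the later (March 12, 2293):
Day-of-year of August 9, 2256: 222.
Day-of-year of March 12, 2293: 71.
2256 has 366 days, so 366 − 222 = 144 days remain in 2256.
Full years 2257–2292: 27 common + 9 leap = 27×365 + 9×366 = 13149 days.
Total: 144 + 13149 + 71 = 13364 days.
13364 mod 7 = 1, so 1 day before Sunday is Saturday.

Saturday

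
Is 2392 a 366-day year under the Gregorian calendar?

2392 is a leap year.

Yes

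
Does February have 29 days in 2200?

2200 is not a leap year (divisible by 100 but not 400).

No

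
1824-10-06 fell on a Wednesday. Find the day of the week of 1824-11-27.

October 1824: 31 − 6 = 25 days remain.
November 1–27, 1824: 27 days.
Total: 25 + 27 = 52 days.
52 mod 7 = 3, so 3 days after Wednesday is Saturday.

Saturday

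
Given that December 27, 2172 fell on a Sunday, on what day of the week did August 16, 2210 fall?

Thursday

Day-of-year of December 27, 2172: 362.
Day-of-year of August 16, 2210: 228.
2172 has 366 days, so 366 − 362 = 4 days remain in 2172.
Full years 2173–2209: 29 common + 8 leap = 29×365 + 8×366 = 13513 days.
Total: 4 + 13513 + 228 = 13745 days.
13745 mod 7 = 4, so 4 days after Sunday is Thursday.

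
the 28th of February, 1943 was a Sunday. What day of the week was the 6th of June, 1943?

February 1943: 28 − 28 = 0 days remain (1943 is not a leap year, so February has 28 days).
Then March (31), April (30), May (31): 31 + 30 + 31 = 92 days.
June 1–6, 1943: 6 days.
Total: 0 + 92 + 6 = 98 days.
98 is a multiple of 7, so the 6th of June, 1943 falls on the same weekday: Sunday.

Sunday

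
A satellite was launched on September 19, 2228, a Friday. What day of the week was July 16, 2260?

Monday

From September 19, 2228 to September 19, 2259: 31 years, of which 7 contain a Feb 29 — 24×365 + 7×366 = 11322 days.
September 2259: 30 − 19 = 11 days remain.
Then 9 full months totalling 274 days.
July 1–16, 2260: 16 days.
Residual: 301 days.
Total: 11623 days.
11623 mod 7 = 3, so 3 days after Friday is Monday.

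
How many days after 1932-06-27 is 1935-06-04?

June 27, 1932 → June 27, 1933: 365 days.
June 27, 1933 → June 27, 1934: 365 days.
June 1934: 30 − 27 = 3 days remain.
Then 11 full months totalling 335 days.
June 1–4, 1935: 4 days.
Residual: 342 days.
Total: 1072 days.

1072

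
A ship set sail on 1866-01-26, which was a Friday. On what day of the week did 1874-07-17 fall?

Friday

From January 26, 1866 to January 26, 1874: 8 years, of which 2 contain a Feb 29 — 6×365 + 2×366 = 2922 days.
January 1874: 31 − 26 = 5 days remain.
Then February 1874 (28), March (31), April (30), May (31), June (30): 28 + 31 + 30 + 31 + 30 = 150 days.
July 1–17, 1874: 17 days.
Residual: 172 days.
Total: 3094 days.
3094 is a multiple of 7, so 1874-07-17 falls on the same weekday: Friday.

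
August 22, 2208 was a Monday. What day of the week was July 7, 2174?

Count forward from the earlier date (July 7, 2174) to the later (August 22, 2208):
Day-of-year of July 7, 2174: 188.
Day-of-year of August 22, 2208: 235.
2174 has 365 days, so 365 − 188 = 177 days remain in 2174.
Full years 2175–2207: 26 common + 7 leap = 26×365 + 7×366 = 12052 days.
Total: 177 + 12052 + 235 = 12464 days.
12464 mod 7 = 4, so 4 days before Monday is Thursday.

Thursday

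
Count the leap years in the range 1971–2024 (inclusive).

14

Years divisible by 4: 1972, 1976, …, 2024 — 14 in all.
2000 is divisible by 400, so still leap.
No century exceptions apply. Count: 14.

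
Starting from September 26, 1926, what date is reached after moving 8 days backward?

September 18, 1926

Count 8 days before September 26, 1926:
Within September 1926: 26 − 18 = 8 days.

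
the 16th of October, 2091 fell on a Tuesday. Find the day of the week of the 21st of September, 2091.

Friday

Count forward from the earlier date (September 21, 2091) to the later (October 16, 2091):
September 2091: 30 − 21 = 9 days remain.
October 1–16, 2091: 16 days.
Total: 9 + 16 = 25 days.
25 mod 7 = 4, so 4 days before Tuesday is Friday.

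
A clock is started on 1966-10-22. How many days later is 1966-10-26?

4

Within October 1966: 26 − 22 = 4 days.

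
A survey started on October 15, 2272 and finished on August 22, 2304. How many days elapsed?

Day-of-year of October 15, 2272: 289.
Day-of-year of August 22, 2304: 235.
2272 has 366 days, so 366 − 289 = 77 days remain in 2272.
Full years 2273–2303: 25 common + 6 leap = 25×365 + 6×366 = 11321 days.
Total: 77 + 11321 + 235 = 11633 days.

11633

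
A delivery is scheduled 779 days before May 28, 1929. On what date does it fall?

April 10, 1927

Count 779 days before May 28, 1929:
Day-of-year of April 10, 1927: 100.
Day-of-year of May 28, 1929: 148.
1927 has 365 days, so 365 − 100 = 265 days remain in 1927.
Full years: 1928: 366. Sum = 366.
Total: 265 + 366 + 148 = 779 days.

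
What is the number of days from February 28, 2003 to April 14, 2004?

411

February 28, 2003 → February 28, 2004: 365 days.
February 2004: 29 − 28 = 1 day remains (2004 is a leap year, so February has 29 days).
Then March (31): 31 days.
April 1–14, 2004: 14 days.
Residual: 46 days.
Total: 411 days.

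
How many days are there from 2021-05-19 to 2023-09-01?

835

Day-of-year of May 19, 2021: 139.
Day-of-year of September 1, 2023: 244.
2021 has 365 days, so 365 − 139 = 226 days remain in 2021.
Full years: 2022: 365. Sum = 365.
Total: 226 + 365 + 244 = 835 days.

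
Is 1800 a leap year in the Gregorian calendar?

1800 is not a leap year (divisible by 100 but not 400).

No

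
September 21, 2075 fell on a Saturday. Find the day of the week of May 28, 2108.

From September 21, 2075 to September 21, 2107: 32 years, of which 7 contain a Feb 29 — 25×365 + 7×366 = 11687 days.
(2100 is not a leap year (divisible by 100 but not 400).)
September 2107: 30 − 21 = 9 days remain.
Then October (31), November (30), December (31), January (31), February 2108 (29), March (31), April (30): 31 + 30 + 31 + 31 + 29 + 31 + 30 = 213 days.
May 1–28, 2108: 28 days.
Residual: 250 days.
Total: 11937 days.
11937 mod 7 = 2, so 2 days after Saturday is Monday.

Monday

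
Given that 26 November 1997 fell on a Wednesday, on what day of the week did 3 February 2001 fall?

November 26, 1997 → November 26, 1998: 365 days.
November 26, 1998 → November 26, 1999: 365 days.
November 26, 1999 → November 26, 2000: 366 days (2000 is a leap year (divisible by 400)).
November 2000: 30 − 26 = 4 days remain.
Then December (31), January (31): 31 + 31 = 62 days.
February 1–3, 2001: 3 days (2001 is not a leap year).
Residual: 69 days.
Total: 1165 days.
1165 mod 7 = 3, so 3 days after Wednesday is Saturday.

Saturday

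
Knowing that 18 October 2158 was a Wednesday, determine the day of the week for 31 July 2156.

Saturday

Count forward from the earlier date (July 31, 2156) to the later (October 18, 2158):
July 31, 2156 → July 31, 2157: 365 days.
July 31, 2157 → July 31, 2158: 365 days.
July 2158: 31 − 31 = 0 days remain.
Then August (31), September (30): 31 + 30 = 61 days.
October 1–18, 2158: 18 days.
Residual: 79 days.
Total: 809 days.
809 mod 7 = 4, so 4 days before Wednesday is Saturday.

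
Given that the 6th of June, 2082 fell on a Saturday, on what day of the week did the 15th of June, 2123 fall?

Tuesday

From June 6, 2082 to June 6, 2123: 41 years, of which 9 contain a Feb 29 — 32×365 + 9×366 = 14974 days.
(2100 is not a leap year (divisible by 100 but not 400).)
Within June 2123: 15 − 6 = 9 days.
Total: 14983 days.
14983 mod 7 = 3, so 3 days after Saturday is Tuesday.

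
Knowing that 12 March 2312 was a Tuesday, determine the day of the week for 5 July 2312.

March 2312: 31 − 12 = 19 days remain.
Then April (30), May (31), June (30): 30 + 31 + 30 = 91 days.
July 1–5, 2312: 5 days.
Total: 19 + 91 + 5 = 115 days.
115 mod 7 = 3, so 3 days after Tuesday is Friday.

Friday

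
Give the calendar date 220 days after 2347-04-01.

2347-11-07

Count 220 days after April 1, 2347:
April 2347: 30 − 1 = 29 days remain.
Then May (31), June (30), July (31), August (31), September (30), October (31): 31 + 30 + 31 + 31 + 30 + 31 = 184 days.
November 1–7, 2347: 7 days.
Total: 29 + 184 + 7 = 220 days.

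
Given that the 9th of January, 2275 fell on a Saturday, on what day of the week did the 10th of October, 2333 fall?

From January 9, 2275 to January 9, 2333: 58 years, of which 14 contain a Feb 29 — 44×365 + 14×366 = 21184 days.
(2300 is not a leap year (divisible by 100 but not 400).)
January 2333: 31 − 9 = 22 days remain.
Then February 2333 (28), March (31), April (30), May (31), June (30), July (31), August (31), September (30): 28 + 31 + 30 + 31 + 30 + 31 + 31 + 30 = 242 days.
October 1–10, 2333: 10 days.
Residual: 274 days.
Total: 21458 days.
21458 mod 7 = 3, so 3 days after Saturday is Tuesday.

Tuesday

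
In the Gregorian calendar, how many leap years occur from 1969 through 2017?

Years divisible by 4 in [1969, 2017]: 1972, 1976, 1980, 1984, 1988, 1992, 1996, 2000, 2004, 2008, 2012, 2016.
2000 is divisible by 400, so still leap.
No century exceptions apply. Count: 12.

12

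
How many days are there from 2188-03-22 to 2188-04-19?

March 2188: 31 − 22 = 9 days remain.
April 1–19, 2188: 19 days.
Total: 9 + 19 = 28 days.

28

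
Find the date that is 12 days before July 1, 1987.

June 19, 1987

Count 12 days before July 1, 1987:
June 1987: 30 − 19 = 11 days remain.
July 1, 1987: 1 day.
Total: 11 + 1 = 12 days.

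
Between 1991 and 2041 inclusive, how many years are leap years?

Years divisible by 4: 1992, 1996, …, 2040 — 13 in all.
2000 is divisible by 400, so still leap.
No century exceptions apply. Count: 13.

13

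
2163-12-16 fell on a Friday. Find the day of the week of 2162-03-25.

Thursday

Count forward from the earlier date (March 25, 2162) to the later (December 16, 2163):
Day-of-year of March 25, 2162: 84.
Day-of-year of December 16, 2163: 350.
2162 has 365 days, so 365 − 84 = 281 days remain in 2162.
Total: 281 + 350 = 631 days.
631 mod 7 = 1, so 1 day before Friday is Thursday.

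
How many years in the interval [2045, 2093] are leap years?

12

Years divisible by 4 in [2045, 2093]: 2048, 2052, 2056, 2060, 2064, 2068, 2072, 2076, 2080, 2084, 2088, 2092.
No century exceptions apply. Count: 12.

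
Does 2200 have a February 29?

No

2200 is not a leap year (divisible by 100 but not 400).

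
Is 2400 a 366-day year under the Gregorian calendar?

Yes

2400 is a leap year (divisible by 400).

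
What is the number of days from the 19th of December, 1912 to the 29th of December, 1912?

Within December 1912: 29 − 19 = 10 days.

10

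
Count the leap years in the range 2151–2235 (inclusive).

Years divisible by 4: 2152, 2156, …, 2232 — 21 in all.
Of these, 2200 is divisible by 100 but not 400, so not leap.
Leap years: 21 − 1 = 20.

20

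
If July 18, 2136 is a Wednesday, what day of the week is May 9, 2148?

From July 18, 2136 to July 18, 2147: 11 years, of which 2 contain a Feb 29 — 9×365 + 2×366 = 4017 days.
July 2147: 31 − 18 = 13 days remain.
Then 9 full months totalling 274 days.
May 1–9, 2148: 9 days.
Residual: 296 days.
Total: 4313 days.
4313 mod 7 = 1, so 1 day after Wednesday is Thursday.

Thursday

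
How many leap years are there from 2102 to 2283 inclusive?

44

Years divisible by 4: 2104, 2108, …, 2280 — 45 in all.
Of these, 2200 is divisible by 100 but not 400, so not leap.
Leap years: 45 − 1 = 44.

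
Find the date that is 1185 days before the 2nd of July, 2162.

the 4th of April, 2159

Count 1185 days before July 2, 2162:
Day-of-year of April 4, 2159: 94.
Day-of-year of July 2, 2162: 183.
2159 has 365 days, so 365 − 94 = 271 days remain in 2159.
Full years: 2160: 366; 2161: 365. Sum = 731.
Total: 271 + 731 + 183 = 1185 days.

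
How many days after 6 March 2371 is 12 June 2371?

98

March 2371: 31 − 6 = 25 days remain.
Then April (30), May (31): 30 + 31 = 61 days.
June 1–12, 2371: 12 days.
Total: 25 + 61 + 12 = 98 days.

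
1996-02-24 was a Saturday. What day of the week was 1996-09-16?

Monday

February 1996: 29 − 24 = 5 days remain (1996 is a leap year, so February has 29 days).
Then March (31), April (30), May (31), June (30), July (31), August (31): 31 + 30 + 31 + 30 + 31 + 31 = 184 days.
September 1–16, 1996: 16 days.
Total: 5 + 184 + 16 = 205 days.
205 mod 7 = 2, so 2 days after Saturday is Monday.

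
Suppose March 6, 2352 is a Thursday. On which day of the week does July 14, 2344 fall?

Friday

Count forward from the earlier date (July 14, 2344) to the later (March 6, 2352):
From July 14, 2344 to July 14, 2351: 7 years, of which 1 contains a Feb 29 — 6×365 + 1×366 = 2556 days.
July 2351: 31 − 14 = 17 days remain.
Then August (31), September (30), October (31), November (30), December (31), January (31), February 2352 (29): 31 + 30 + 31 + 30 + 31 + 31 + 29 = 213 days.
March 1–6, 2352: 6 days.
Residual: 236 days.
Total: 2792 days.
2792 mod 7 = 6, so 6 days before Thursday is Friday.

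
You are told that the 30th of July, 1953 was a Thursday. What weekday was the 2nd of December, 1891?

Count forward from the earlier date (December 2, 1891) to the later (July 30, 1953):
From December 2, 1891 to December 2, 1952: 61 years, of which 15 contain a Feb 29 — 46×365 + 15×366 = 22280 days.
(1900 is not a leap year (divisible by 100 but not 400).)
December 1952: 31 − 2 = 29 days remain.
Then January (31), February 1953 (28), March (31), April (30), May (31), June (30): 31 + 28 + 31 + 30 + 31 + 30 = 181 days.
July 1–30, 1953: 30 days.
Residual: 240 days.
Total: 22520 days.
22520 mod 7 = 1, so 1 day before Thursday is Wednesday.

Wednesday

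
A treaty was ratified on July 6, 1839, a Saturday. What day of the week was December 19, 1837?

Tuesday

Count forward from the earlier date (December 19, 1837) to the later (July 6, 1839):
December 19, 1837 → December 19, 1838: 365 days.
December 1838: 31 − 19 = 12 days remain.
Then January (31), February 1839 (28), March (31), April (30), May (31), June (30): 31 + 28 + 31 + 30 + 31 + 30 = 181 days.
July 1–6, 1839: 6 days.
Residual: 199 days.
Total: 564 days.
564 mod 7 = 4, so 4 days before Saturday is Tuesday.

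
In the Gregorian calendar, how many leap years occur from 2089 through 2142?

Years divisible by 4: 2092, 2096, …, 2140 — 13 in all.
Of these, 2100 is divisible by 100 but not 400, so not leap.
Leap years: 13 − 1 = 12.

12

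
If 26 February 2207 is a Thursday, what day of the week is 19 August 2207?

Wednesday

February 2207: 28 − 26 = 2 days remain (2207 is not a leap year, so February has 28 days).
Then March (31), April (30), May (31), June (30), July (31): 31 + 30 + 31 + 30 + 31 = 153 days.
August 1–19, 2207: 19 days.
Total: 2 + 153 + 19 = 174 days.
174 mod 7 = 6, so 6 days after Thursday is Wednesday.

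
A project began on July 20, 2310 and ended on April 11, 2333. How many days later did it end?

8301

Day-of-year of July 20, 2310: 201.
Day-of-year of April 11, 2333: 101.
2310 has 365 days, so 365 − 201 = 164 days remain in 2310.
Full years 2311–2332: 16 common + 6 leap = 16×365 + 6×366 = 8036 days.
Total: 164 + 8036 + 101 = 8301 days.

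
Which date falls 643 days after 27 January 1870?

1 November 1871

Count 643 days after January 27, 1870:
Day-of-year of January 27, 1870: 27.
Day-of-year of November 1, 1871: 305.
1870 has 365 days, so 365 − 27 = 338 days remain in 1870.
Total: 338 + 305 = 643 days.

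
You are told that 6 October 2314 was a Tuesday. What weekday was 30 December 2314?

October 2314: 31 − 6 = 25 days remain.
Then November (30): 30 days.
December 1–30, 2314: 30 days.
Total: 25 + 30 + 30 = 85 days.
85 mod 7 = 1, so 1 day after Tuesday is Wednesday.

Wednesday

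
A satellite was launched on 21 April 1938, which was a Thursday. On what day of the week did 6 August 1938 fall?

Saturday

April 1938: 30 − 21 = 9 days remain.
Then May (31), June (30), July (31): 31 + 30 + 31 = 92 days.
August 1–6, 1938: 6 days.
Total: 9 + 92 + 6 = 107 days.
107 mod 7 = 2, so 2 days after Thursday is Saturday.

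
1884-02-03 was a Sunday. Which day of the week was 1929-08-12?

From February 3, 1884 to February 3, 1929: 45 years, of which 11 contain a Feb 29 — 34×365 + 11×366 = 16436 days.
(1900 is not a leap year (divisible by 100 but not 400).)
February 1929: 28 − 3 = 25 days remain (1929 is not a leap year, so February has 28 days).
Then March (31), April (30), May (31), June (30), July (31): 31 + 30 + 31 + 30 + 31 = 153 days.
August 1–12, 1929: 12 days.
Residual: 190 days.
Total: 16626 days.
16626 mod 7 = 1, so 1 day after Sunday is Monday.

Monday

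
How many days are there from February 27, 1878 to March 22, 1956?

28512

Day-of-year of February 27, 1878: 58.
Day-of-year of March 22, 1956: 82.
1878 has 365 days, so 365 − 58 = 307 days remain in 1878.
Full years 1879–1955: 59 common + 18 leap = 59×365 + 18×366 = 28123 days.
Total: 307 + 28123 + 82 = 28512 days.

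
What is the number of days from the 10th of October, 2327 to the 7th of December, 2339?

Day-of-year of October 10, 2327: 283.
Day-of-year of December 7, 2339: 341.
2327 has 365 days, so 365 − 283 = 82 days remain in 2327.
Full years 2328–2338: 8 common + 3 leap = 8×365 + 3×366 = 4018 days.
Total: 82 + 4018 + 341 = 4441 days.

4441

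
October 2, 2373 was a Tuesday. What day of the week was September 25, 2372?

Count forward from the earlier date (September 25, 2372) to the later (October 2, 2373):
September 25, 2372 → September 25, 2373: 365 days.
September 2373: 30 − 25 = 5 days remain.
October 1–2, 2373: 2 days.
Residual: 7 days.
Total: 372 days.
372 mod 7 = 1, so 1 day before Tuesday is Monday.

Monday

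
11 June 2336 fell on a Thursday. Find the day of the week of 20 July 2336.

Monday

June 2336: 30 − 11 = 19 days remain.
July 1–20, 2336: 20 days.
Total: 19 + 20 = 39 days.
39 mod 7 = 4, so 4 days after Thursday is Monday.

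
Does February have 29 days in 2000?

2000 is a leap year (divisible by 400).

Yes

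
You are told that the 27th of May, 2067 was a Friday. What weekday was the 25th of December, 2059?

Count forward from the earlier date (December 25, 2059) to the later (May 27, 2067):
Day-of-year of December 25, 2059: 359.
Day-of-year of May 27, 2067: 147.
2059 has 365 days, so 365 − 359 = 6 days remain in 2059.
Full years 2060–2066: 5 common + 2 leap = 5×365 + 2×366 = 2557 days.
Total: 6 + 2557 + 147 = 2710 days.
2710 mod 7 = 1, so 1 day before Friday is Thursday.

Thursday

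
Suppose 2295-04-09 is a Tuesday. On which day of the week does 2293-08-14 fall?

Count forward from the earlier date (August 14, 2293) to the later (April 9, 2295):
August 2293: 31 − 14 = 17 days remain.
Then 19 full months totalling 577 days.
April 1–9, 2295: 9 days.
Total: 17 + 577 + 9 = 603 days.
603 mod 7 = 1, so 1 day before Tuesday is Monday.

Monday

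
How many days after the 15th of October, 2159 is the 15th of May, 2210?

18474

Day-of-year of October 15, 2159: 288.
Day-of-year of May 15, 2210: 135.
2159 has 365 days, so 365 − 288 = 77 days remain in 2159.
Full years 2160–2209: 38 common + 12 leap = 38×365 + 12×366 = 18262 days.
Total: 77 + 18262 + 135 = 18474 days.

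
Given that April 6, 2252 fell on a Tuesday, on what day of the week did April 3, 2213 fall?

Count forward from the earlier date (April 3, 2213) to the later (April 6, 2252):
From April 3, 2213 to April 3, 2252: 39 years, of which 10 contain a Feb 29 — 29×365 + 10×366 = 14245 days.
Within April 2252: 6 − 3 = 3 days.
Total: 14248 days.
14248 mod 7 = 3, so 3 days before Tuesday is Saturday.

Saturday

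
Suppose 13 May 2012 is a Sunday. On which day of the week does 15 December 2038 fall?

From May 13, 2012 to May 13, 2038: 26 years, of which 6 contain a Feb 29 — 20×365 + 6×366 = 9496 days.
May 2038: 31 − 13 = 18 days remain.
Then June (30), July (31), August (31), September (30), October (31), November (30): 30 + 31 + 31 + 30 + 31 + 30 = 183 days.
December 1–15, 2038: 15 days.
Residual: 216 days.
Total: 9712 days.
9712 mod 7 = 3, so 3 days after Sunday is Wednesday.

Wednesday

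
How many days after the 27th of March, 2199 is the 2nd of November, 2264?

Day-of-year of March 27, 2199: 86.
Day-of-year of November 2, 2264: 307.
2199 has 365 days, so 365 − 86 = 279 days remain in 2199.
Full years 2200–2263: 49 common + 15 leap = 49×365 + 15×366 = 23375 days.
Total: 279 + 23375 + 307 = 23961 days.

23961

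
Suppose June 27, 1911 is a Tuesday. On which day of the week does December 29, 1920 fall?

Wednesday

From June 27, 1911 to June 27, 1920: 9 years, of which 3 contain a Feb 29 — 6×365 + 3×366 = 3288 days.
June 1920: 30 − 27 = 3 days remain.
Then July (31), August (31), September (30), October (31), November (30): 31 + 31 + 30 + 31 + 30 = 153 days.
December 1–29, 1920: 29 days.
Residual: 185 days.
Total: 3473 days.
3473 mod 7 = 1, so 1 day after Tuesday is Wednesday.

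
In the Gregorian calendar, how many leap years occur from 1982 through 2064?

Years divisible by 4: 1984, 1988, …, 2064 — 21 in all.
2000 is divisible by 400, so still leap.
No century exceptions apply. Count: 21.

21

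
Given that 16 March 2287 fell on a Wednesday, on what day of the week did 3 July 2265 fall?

Count forward from the earlier date (July 3, 2265) to the later (March 16, 2287):
From July 3, 2265 to July 3, 2286: 21 years, of which 5 contain a Feb 29 — 16×365 + 5×366 = 7670 days.
July 2286: 31 − 3 = 28 days remain.
Then August (31), September (30), October (31), November (30), December (31), January (31), February 2287 (28): 31 + 30 + 31 + 30 + 31 + 31 + 28 = 212 days.
March 1–16, 2287: 16 days.
Residual: 256 days.
Total: 7926 days.
7926 mod 7 = 2, so 2 days before Wednesday is Monday.

Monday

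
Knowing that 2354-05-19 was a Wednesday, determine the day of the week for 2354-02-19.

Friday

Count forward from the earlier date (February 19, 2354) to the later (May 19, 2354):
February 2354: 28 − 19 = 9 days remain (2354 is not a leap year, so February has 28 days).
Then March (31), April (30): 31 + 30 = 61 days.
May 1–19, 2354: 19 days.
Total: 9 + 61 + 19 = 89 days.
89 mod 7 = 5, so 5 days before Wednesday is Friday.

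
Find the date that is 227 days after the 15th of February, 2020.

the 29th of September, 2020

Count 227 days after February 15, 2020:
February 2020: 29 − 15 = 14 days remain (2020 is a leap year, so February has 29 days).
Then March (31), April (30), May (31), June (30), July (31), August (31): 31 + 30 + 31 + 30 + 31 + 31 = 184 days.
September 1–29, 2020: 29 days.
Total: 14 + 184 + 29 = 227 days.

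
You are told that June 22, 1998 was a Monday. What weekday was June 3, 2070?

Day-of-year of June 22, 1998: 173.
Day-of-year of June 3, 2070: 154.
1998 has 365 days, so 365 − 173 = 192 days remain in 1998.
Full years 1999–2069: 53 common + 18 leap = 53×365 + 18×366 = 25933 days.
Total: 192 + 25933 + 154 = 26279 days.
26279 mod 7 = 1, so 1 day after Monday is Tuesday.

Tuesday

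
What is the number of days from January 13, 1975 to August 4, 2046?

26136

From January 13, 1975 to January 13, 2046: 71 years, of which 18 contain a Feb 29 — 53×365 + 18×366 = 25933 days.
(2000 is a leap year (divisible by 400).)
January 2046: 31 − 13 = 18 days remain.
Then February 2046 (28), March (31), April (30), May (31), June (30), July (31): 28 + 31 + 30 + 31 + 30 + 31 = 181 days.
August 1–4, 2046: 4 days.
Residual: 203 days.
Total: 26136 days.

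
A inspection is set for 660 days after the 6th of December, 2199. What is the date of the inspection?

the 27th of September, 2201

Count 660 days after December 6, 2199:
December 6, 2199 → December 6, 2200: 365 days (2200 is not a leap year (divisible by 100 but not 400)).
December 2200: 31 − 6 = 25 days remain.
Then January (31), February 2201 (28), March (31), April (30), May (31), June (30), July (31), August (31): 31 + 28 + 31 + 30 + 31 + 30 + 31 + 31 = 243 days.
September 1–27, 2201: 27 days.
Residual: 295 days.
Total: 660 days.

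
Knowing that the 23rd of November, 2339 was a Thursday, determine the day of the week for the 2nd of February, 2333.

Thursday

Count forward from the earlier date (February 2, 2333) to the later (November 23, 2339):
Day-of-year of February 2, 2333: 33.
Day-of-year of November 23, 2339: 327.
2333 has 365 days, so 365 − 33 = 332 days remain in 2333.
Full years: 2334: 365; 2335: 365; 2336: 366; 2337: 365; 2338: 365. Sum = 1826.
Total: 332 + 1826 + 327 = 2485 days.
2485 is a multiple of 7, so the 2nd of February, 2333 falls on the same weekday: Thursday.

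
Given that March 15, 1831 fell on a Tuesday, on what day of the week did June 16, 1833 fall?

Day-of-year of March 15, 1831: 74.
Day-of-year of June 16, 1833: 167.
1831 has 365 days, so 365 − 74 = 291 days remain in 1831.
Full years: 1832: 366. Sum = 366.
Total: 291 + 366 + 167 = 824 days.
824 mod 7 = 5, so 5 days after Tuesday is Sunday.

Sunday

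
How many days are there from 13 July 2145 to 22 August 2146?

July 2145: 31 − 13 = 18 days remain.
Then 12 full months totalling 365 days.
August 1–22, 2146: 22 days.
Total: 18 + 365 + 22 = 405 days.

405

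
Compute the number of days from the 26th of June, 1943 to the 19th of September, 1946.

June 26, 1943 → June 26, 1944: 366 days (1944 is a leap year).
June 26, 1944 → June 26, 1945: 365 days.
June 26, 1945 → June 26, 1946: 365 days.
June 1946: 30 − 26 = 4 days remain.
Then July (31), August (31): 31 + 31 = 62 days.
September 1–19, 1946: 19 days.
Residual: 85 days.
Total: 1181 days.

1181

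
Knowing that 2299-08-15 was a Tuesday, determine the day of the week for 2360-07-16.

Day-of-year of August 15, 2299: 227.
Day-of-year of July 16, 2360: 198.
2299 has 365 days, so 365 − 227 = 138 days remain in 2299.
Full years 2300–2359: 46 common + 14 leap = 46×365 + 14×366 = 21914 days.
Total: 138 + 21914 + 198 = 22250 days.
22250 mod 7 = 4, so 4 days after Tuesday is Saturday.

Saturday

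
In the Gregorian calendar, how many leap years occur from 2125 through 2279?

37

Years divisible by 4: 2128, 2132, …, 2276 — 38 in all.
Of these, 2200 is divisible by 100 but not 400, so not leap.
Leap years: 38 − 1 = 37.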